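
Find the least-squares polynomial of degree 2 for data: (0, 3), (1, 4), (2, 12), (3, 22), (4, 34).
17/7 + (8/7)x + (12/7)x²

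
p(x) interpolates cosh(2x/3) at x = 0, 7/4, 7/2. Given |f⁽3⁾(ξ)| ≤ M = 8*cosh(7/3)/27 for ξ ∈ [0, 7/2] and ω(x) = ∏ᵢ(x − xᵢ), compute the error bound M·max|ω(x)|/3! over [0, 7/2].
343*sqrt(3)*cosh(7/3)/5832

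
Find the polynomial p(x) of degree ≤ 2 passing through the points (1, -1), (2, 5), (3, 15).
2*x**2 - 3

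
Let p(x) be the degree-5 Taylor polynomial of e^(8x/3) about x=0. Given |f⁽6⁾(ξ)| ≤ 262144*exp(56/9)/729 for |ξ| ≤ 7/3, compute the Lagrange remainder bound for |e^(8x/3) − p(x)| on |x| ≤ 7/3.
1927561216*exp(56/9)/23914845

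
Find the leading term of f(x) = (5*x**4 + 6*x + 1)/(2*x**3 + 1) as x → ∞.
5*x/2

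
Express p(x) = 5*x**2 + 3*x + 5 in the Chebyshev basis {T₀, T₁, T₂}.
(15/2)T₀ + (3)T₁ + (5/2)T₂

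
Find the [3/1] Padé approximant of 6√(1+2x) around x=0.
(-3*x**3/4 + 9*x**2/2 + 27*x/2 + 6)/(5*x/4 + 1)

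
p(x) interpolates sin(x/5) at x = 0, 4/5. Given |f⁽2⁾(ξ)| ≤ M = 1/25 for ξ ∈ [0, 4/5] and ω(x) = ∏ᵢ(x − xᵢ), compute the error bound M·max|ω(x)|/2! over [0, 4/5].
2/625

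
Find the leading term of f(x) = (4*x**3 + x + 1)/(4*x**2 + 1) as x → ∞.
x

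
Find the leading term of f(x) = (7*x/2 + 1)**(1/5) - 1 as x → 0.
7*x/10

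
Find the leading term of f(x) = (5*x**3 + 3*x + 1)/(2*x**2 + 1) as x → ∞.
5*x/2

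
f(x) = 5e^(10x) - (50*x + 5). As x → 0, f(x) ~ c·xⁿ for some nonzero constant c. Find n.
2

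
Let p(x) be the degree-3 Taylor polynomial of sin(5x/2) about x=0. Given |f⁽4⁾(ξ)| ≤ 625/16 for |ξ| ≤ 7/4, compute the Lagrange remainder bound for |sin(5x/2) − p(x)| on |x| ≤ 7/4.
1500625/98304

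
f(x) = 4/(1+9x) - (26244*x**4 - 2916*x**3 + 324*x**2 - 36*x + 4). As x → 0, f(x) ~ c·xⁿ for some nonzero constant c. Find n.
5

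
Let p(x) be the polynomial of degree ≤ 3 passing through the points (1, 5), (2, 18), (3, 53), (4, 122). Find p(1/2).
3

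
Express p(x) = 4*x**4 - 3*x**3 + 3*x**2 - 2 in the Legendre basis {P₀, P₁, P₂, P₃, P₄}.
(-1/5)P₀ + (-9/5)P₁ + (30/7)P₂ + (-6/5)P₃ + (32/35)P₄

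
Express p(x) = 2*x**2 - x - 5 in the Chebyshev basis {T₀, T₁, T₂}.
(-4)T₀ - T₁ + T₂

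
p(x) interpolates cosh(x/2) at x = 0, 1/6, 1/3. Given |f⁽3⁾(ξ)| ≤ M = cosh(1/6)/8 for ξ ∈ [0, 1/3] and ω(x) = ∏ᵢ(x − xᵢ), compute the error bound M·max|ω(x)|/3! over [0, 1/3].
sqrt(3)*cosh(1/6)/46656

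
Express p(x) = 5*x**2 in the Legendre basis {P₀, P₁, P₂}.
(5/3)P₀ + (10/3)P₂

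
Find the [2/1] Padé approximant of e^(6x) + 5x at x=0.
(-4*x**2 + 9*x + 1)/(1 - 2*x)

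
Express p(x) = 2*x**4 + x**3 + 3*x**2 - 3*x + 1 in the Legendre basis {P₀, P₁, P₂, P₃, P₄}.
(12/5)P₀ + (-12/5)P₁ + (22/7)P₂ + (2/5)P₃ + (16/35)P₄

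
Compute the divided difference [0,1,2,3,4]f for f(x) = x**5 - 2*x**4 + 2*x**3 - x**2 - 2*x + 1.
8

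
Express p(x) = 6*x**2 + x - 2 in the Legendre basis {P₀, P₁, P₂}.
P₁ + (4)P₂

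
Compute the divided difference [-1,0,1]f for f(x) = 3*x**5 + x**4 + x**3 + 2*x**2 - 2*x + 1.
3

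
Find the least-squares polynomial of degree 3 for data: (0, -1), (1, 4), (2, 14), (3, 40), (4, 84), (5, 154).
-5/6 + (671/252)x + (11/21)x² + (37/36)x³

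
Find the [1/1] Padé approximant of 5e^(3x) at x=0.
(15*x/2 + 5)/(1 - 3*x/2)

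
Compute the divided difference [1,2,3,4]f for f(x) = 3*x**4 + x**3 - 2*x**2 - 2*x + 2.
31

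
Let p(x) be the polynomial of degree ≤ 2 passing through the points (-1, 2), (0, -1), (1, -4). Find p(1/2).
-5/2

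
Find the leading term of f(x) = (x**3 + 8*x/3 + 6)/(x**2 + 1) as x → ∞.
x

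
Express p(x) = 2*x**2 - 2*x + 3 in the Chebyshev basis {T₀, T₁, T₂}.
(4)T₀ + (-2)T₁ + T₂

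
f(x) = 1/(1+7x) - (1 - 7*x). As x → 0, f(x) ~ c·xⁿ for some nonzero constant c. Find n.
2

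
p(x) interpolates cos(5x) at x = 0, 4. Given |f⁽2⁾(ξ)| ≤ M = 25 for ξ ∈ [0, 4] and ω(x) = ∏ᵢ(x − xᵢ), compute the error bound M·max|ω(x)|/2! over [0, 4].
50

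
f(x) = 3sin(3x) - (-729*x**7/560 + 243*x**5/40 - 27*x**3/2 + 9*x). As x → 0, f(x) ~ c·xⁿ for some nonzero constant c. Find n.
9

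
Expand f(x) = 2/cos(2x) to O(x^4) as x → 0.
2 + 4*x**2 + O(x**4)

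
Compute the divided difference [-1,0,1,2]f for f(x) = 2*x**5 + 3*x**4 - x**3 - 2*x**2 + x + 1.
15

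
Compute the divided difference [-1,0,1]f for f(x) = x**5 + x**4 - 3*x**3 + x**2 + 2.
2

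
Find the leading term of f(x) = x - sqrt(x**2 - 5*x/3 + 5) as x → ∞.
5/6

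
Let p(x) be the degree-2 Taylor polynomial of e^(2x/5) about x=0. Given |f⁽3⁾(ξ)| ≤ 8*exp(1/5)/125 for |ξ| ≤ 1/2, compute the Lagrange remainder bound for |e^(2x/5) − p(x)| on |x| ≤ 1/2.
exp(1/5)/750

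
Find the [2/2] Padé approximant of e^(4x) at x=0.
(4*x**2/3 + 2*x + 1)/(4*x**2/3 - 2*x + 1)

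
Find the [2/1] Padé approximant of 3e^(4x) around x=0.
(8*x**2 + 8*x + 3)/(1 - 4*x/3)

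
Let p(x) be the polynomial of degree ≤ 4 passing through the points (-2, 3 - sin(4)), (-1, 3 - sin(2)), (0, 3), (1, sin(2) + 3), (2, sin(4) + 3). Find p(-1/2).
-5*sin(2)/8 + sin(4)/16 + 3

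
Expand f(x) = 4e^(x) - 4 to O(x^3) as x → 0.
4*x + 2*x**2 + O(x**3)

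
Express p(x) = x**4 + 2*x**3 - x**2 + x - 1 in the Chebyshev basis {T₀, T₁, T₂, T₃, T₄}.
(-9/8)T₀ + (5/2)T₁ + (1/2)T₃ + (1/8)T₄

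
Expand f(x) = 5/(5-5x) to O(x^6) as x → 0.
1 + x + x**2 + x**3 + x**4 + x**5 + O(x**6)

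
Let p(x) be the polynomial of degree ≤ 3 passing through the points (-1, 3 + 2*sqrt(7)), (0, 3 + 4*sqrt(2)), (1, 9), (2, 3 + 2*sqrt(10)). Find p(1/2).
-sqrt(10)/8 - sqrt(7)/8 + 9*sqrt(2)/4 + 51/8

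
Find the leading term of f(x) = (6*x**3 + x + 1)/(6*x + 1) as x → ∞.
x**2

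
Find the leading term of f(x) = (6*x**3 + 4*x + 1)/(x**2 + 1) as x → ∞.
6*x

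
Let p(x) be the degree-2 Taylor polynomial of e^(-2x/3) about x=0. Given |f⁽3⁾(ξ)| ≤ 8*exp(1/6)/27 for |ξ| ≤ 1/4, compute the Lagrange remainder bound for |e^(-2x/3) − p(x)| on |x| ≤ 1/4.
exp(1/6)/1296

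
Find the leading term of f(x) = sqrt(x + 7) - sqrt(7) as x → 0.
sqrt(7)*x/14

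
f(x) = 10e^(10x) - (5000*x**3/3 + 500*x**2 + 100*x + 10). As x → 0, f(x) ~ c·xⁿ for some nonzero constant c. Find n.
4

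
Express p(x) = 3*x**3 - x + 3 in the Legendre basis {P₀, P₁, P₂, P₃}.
(3)P₀ + (4/5)P₁ + (6/5)P₃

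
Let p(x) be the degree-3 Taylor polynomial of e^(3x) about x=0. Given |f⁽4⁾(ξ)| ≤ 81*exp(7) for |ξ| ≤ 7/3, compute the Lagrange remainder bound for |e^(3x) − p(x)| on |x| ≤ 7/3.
2401*exp(7)/24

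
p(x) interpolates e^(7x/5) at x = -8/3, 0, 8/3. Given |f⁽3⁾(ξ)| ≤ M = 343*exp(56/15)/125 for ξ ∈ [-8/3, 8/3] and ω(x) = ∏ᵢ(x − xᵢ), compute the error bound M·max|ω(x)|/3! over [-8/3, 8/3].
175616*sqrt(3)*exp(56/15)/91125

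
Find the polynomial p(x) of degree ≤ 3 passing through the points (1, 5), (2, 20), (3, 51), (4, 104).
x**3 + 2*x**2 + 2*x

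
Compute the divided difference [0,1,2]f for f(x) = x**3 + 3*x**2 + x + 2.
6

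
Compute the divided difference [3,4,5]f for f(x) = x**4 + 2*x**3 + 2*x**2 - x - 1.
123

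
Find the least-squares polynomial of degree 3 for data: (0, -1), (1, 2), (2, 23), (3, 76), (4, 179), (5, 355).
-83/63 + (149/54)x + (-389/252)x² + (329/108)x³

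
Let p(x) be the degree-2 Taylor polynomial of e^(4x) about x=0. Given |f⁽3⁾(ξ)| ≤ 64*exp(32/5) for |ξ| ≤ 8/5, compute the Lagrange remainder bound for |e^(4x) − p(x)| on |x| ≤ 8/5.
16384*exp(32/5)/375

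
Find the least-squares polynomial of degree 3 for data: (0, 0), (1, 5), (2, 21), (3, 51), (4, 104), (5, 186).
-1/7 + (19/6)x + (39/28)x² + (13/12)x³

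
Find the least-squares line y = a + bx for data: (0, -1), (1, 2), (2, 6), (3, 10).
a = -13/10, b = 37/10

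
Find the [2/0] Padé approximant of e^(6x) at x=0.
18*x**2 + 6*x + 1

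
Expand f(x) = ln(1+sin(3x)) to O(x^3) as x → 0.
3*x - 9*x**2/2 + O(x**3)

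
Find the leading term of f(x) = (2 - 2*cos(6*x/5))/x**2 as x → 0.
36/25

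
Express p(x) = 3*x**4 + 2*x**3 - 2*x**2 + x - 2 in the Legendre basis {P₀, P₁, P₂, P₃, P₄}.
(-31/15)P₀ + (11/5)P₁ + (8/21)P₂ + (4/5)P₃ + (24/35)P₄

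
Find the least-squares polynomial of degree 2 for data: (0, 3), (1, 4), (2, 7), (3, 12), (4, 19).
3 + x²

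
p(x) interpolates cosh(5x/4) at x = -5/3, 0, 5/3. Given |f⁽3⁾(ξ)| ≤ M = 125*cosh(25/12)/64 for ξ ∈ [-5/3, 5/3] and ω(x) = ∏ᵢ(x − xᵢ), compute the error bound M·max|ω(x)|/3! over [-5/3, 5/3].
15625*sqrt(3)*cosh(25/12)/46656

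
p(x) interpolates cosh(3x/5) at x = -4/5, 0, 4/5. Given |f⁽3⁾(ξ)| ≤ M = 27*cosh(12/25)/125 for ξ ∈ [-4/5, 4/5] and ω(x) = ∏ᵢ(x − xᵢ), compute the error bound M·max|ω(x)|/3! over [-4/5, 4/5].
64*sqrt(3)*cosh(12/25)/15625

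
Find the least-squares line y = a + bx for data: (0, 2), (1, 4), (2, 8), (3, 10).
a = 9/5, b = 14/5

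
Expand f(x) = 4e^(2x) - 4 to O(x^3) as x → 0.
8*x + 8*x**2 + O(x**3)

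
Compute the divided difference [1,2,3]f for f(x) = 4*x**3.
24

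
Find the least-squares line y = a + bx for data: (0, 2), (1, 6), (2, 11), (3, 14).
a = 21/10, b = 41/10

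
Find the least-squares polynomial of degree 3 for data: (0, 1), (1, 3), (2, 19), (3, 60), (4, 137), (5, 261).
1 + (-4/3)x + (3/2)x² + (11/6)x³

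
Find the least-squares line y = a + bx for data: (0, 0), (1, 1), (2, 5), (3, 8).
a = -7/10, b = 14/5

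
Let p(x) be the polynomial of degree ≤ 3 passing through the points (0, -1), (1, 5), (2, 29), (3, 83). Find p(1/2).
1/2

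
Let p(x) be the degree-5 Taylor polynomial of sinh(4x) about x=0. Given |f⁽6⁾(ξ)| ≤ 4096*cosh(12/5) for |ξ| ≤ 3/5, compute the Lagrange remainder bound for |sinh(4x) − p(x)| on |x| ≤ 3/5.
20736*cosh(12/5)/78125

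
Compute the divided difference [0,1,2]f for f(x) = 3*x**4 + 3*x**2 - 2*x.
24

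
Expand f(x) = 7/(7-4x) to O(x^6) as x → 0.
1 + 4*x/7 + 16*x**2/49 + 64*x**3/343 + 256*x**4/2401 + 1024*x**5/16807 + O(x**6)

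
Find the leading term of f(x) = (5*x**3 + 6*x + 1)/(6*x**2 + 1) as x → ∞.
5*x/6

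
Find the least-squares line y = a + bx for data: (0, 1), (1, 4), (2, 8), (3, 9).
a = 13/10, b = 14/5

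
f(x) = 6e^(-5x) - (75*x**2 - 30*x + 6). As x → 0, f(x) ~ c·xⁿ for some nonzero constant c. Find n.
3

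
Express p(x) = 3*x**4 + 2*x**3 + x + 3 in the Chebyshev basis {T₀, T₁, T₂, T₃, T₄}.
(33/8)T₀ + (5/2)T₁ + (3/2)T₂ + (1/2)T₃ + (3/8)T₄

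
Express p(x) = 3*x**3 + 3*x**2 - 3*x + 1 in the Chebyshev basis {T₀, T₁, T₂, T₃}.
(5/2)T₀ + (-3/4)T₁ + (3/2)T₂ + (3/4)T₃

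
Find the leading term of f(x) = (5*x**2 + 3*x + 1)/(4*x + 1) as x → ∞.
5*x/4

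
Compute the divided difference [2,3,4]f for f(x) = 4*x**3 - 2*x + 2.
36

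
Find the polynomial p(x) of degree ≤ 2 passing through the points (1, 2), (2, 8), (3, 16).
x**2 + 3*x - 2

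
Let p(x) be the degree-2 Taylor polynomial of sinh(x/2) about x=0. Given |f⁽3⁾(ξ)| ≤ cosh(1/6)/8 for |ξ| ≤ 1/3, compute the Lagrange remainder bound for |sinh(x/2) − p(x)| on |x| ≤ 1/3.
cosh(1/6)/1296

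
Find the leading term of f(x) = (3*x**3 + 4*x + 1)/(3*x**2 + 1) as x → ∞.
x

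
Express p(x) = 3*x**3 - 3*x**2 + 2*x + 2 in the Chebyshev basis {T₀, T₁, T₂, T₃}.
(1/2)T₀ + (17/4)T₁ + (-3/2)T₂ + (3/4)T₃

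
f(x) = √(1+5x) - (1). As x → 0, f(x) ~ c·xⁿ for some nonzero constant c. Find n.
1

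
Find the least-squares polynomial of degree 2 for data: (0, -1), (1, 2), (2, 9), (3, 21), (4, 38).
-31/35 + (19/70)x + (33/14)x²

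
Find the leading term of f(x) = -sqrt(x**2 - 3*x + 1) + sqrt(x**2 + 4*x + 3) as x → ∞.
7/2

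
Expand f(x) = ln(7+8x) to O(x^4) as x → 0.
log(7) + 8*x/7 - 32*x**2/49 + 512*x**3/1029 + O(x**4)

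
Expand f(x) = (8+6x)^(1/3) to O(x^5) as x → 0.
2 + x/2 - x**2/8 + 5*x**3/96 - 5*x**4/192 + O(x**5)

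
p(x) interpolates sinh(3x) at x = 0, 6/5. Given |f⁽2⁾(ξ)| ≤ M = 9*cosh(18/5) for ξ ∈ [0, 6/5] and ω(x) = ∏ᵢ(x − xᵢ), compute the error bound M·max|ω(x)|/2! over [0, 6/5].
81*cosh(18/5)/50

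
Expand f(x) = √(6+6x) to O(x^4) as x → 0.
sqrt(6) + sqrt(6)*x/2 - sqrt(6)*x**2/8 + sqrt(6)*x**3/16 + O(x**4)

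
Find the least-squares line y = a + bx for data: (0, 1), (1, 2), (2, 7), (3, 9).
a = 2/5, b = 29/10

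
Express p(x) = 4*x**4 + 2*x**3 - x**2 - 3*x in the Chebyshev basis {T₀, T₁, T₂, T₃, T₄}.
T₀ + (-3/2)T₁ + (3/2)T₂ + (1/2)T₃ + (1/2)T₄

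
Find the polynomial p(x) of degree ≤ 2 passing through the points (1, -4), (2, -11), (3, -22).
-2*x**2 - x - 1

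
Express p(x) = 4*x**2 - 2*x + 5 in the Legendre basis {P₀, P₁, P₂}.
(19/3)P₀ + (-2)P₁ + (8/3)P₂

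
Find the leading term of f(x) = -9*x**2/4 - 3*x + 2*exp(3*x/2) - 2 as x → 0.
9*x**3/8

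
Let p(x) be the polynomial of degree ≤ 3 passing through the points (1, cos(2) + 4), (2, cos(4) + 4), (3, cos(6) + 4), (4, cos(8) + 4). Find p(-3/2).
231*cos(2)/16 - 105*cos(8)/16 + 4 - 495*cos(4)/16 + 385*cos(6)/16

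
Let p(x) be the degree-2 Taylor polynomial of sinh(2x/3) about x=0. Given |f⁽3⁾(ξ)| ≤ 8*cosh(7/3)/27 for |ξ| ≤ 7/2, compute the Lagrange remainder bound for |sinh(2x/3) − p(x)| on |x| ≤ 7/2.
343*cosh(7/3)/162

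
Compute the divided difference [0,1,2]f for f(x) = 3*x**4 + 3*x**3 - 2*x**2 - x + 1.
28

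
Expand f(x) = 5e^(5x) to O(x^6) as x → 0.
5 + 25*x + 125*x**2/2 + 625*x**3/6 + 3125*x**4/24 + 3125*x**5/24 + O(x**6)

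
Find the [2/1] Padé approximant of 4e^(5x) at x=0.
(50*x**2/3 + 40*x/3 + 4)/(1 - 5*x/3)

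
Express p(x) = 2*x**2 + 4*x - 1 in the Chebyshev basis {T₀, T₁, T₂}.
(4)T₁ + T₂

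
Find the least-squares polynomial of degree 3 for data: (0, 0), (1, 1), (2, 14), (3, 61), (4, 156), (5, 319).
8/63 + (-106/189)x + (-257/126)x² + (161/54)x³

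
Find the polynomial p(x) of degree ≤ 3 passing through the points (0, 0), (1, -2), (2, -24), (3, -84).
-3*x**3 - x**2 + 2*x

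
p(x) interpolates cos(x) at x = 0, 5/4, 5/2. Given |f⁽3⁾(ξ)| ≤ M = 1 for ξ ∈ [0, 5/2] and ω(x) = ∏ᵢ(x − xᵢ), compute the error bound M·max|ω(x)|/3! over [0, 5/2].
125*sqrt(3)/1728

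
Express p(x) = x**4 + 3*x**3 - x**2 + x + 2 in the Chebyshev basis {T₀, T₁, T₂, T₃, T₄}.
(15/8)T₀ + (13/4)T₁ + (3/4)T₃ + (1/8)T₄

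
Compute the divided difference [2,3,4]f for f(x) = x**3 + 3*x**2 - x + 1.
12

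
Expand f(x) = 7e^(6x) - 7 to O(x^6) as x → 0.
42*x + 126*x**2 + 252*x**3 + 378*x**4 + 2268*x**5/5 + O(x**6)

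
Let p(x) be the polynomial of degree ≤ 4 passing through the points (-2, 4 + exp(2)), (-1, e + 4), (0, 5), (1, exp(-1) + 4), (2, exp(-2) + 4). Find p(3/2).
(35 + 140*e + (-5*exp(2) + 28*e + 442)*exp(2))*exp(-2)/128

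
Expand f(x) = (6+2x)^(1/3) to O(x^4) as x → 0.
6**(1/3) + 6**(1/3)*x/9 - 6**(1/3)*x**2/81 + 5*6**(1/3)*x**3/2187 + O(x**4)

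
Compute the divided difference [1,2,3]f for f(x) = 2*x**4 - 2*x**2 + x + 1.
48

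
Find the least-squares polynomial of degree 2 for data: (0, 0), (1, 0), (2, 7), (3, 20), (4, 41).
2/35 + (-123/35)x + (24/7)x²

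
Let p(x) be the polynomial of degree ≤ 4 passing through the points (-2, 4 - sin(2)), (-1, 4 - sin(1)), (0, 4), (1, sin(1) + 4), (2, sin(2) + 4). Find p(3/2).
5*sin(2)/16 + 7*sin(1)/8 + 4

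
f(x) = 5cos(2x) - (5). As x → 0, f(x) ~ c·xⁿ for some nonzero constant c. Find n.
2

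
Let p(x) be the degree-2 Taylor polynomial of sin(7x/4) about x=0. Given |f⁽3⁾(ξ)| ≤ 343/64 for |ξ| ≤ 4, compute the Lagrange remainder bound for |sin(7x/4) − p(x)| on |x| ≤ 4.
343/6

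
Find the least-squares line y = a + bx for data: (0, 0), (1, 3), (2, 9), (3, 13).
a = -1/2, b = 9/2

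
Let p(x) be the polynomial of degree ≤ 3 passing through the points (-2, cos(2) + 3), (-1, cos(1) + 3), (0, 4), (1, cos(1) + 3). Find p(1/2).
cos(2)/16 + 63/16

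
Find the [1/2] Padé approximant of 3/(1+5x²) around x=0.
3/(5*x**2 + 1)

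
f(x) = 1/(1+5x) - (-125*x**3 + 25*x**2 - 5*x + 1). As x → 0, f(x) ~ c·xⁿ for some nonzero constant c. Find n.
4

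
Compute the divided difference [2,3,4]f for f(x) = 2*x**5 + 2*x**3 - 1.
588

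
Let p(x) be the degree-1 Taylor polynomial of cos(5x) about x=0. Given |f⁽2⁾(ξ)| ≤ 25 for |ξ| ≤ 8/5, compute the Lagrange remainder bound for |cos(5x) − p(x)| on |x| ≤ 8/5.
32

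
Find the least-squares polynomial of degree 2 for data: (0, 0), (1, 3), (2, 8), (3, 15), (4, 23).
-3/35 + (83/35)x + (6/7)x²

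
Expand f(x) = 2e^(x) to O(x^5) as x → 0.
2 + 2*x + x**2 + x**3/3 + x**4/12 + O(x**5)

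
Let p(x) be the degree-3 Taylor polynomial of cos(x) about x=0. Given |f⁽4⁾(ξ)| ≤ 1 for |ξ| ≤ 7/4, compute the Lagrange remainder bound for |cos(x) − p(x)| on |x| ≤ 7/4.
2401/6144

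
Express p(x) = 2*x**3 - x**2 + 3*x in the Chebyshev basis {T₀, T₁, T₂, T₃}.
(-1/2)T₀ + (9/2)T₁ + (-1/2)T₂ + (1/2)T₃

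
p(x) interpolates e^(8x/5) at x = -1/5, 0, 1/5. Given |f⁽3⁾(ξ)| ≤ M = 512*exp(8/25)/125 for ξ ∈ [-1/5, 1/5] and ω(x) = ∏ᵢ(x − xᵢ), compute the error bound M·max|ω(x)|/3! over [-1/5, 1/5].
512*sqrt(3)*exp(8/25)/421875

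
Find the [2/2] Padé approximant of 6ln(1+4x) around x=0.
24*x*(2*x + 1)/(8*x**2/3 + 4*x + 1)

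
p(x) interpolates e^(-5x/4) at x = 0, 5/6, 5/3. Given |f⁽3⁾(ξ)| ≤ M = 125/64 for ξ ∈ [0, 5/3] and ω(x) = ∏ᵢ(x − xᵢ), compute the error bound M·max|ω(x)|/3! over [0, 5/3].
15625*sqrt(3)/373248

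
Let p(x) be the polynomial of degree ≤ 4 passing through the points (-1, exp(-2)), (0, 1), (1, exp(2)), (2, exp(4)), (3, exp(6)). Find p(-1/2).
((-5*exp(6) - 70*exp(2) + 140 + 28*exp(4))*exp(2) + 35)*exp(-2)/128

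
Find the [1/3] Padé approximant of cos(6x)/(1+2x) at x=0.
(1 - 15*x/2)/(-99*x**3 + 3*x**2 - 11*x/2 + 1)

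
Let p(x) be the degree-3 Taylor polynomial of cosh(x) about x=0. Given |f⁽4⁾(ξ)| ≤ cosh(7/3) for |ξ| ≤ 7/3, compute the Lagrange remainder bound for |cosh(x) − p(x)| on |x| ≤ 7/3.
2401*cosh(7/3)/1944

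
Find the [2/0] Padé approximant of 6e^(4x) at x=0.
48*x**2 + 24*x + 6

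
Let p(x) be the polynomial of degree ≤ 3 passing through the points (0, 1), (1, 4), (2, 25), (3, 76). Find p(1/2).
1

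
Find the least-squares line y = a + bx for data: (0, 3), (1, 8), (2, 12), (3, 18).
a = 29/10, b = 49/10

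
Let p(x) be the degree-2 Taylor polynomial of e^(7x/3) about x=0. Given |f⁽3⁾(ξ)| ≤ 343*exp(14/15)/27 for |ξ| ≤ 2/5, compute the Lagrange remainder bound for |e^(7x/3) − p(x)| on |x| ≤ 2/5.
1372*exp(14/15)/10125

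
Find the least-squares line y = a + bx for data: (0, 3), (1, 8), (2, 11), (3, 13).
a = 19/5, b = 33/10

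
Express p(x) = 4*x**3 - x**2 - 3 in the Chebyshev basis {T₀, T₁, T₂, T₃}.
(-7/2)T₀ + (3)T₁ + (-1/2)T₂ + T₃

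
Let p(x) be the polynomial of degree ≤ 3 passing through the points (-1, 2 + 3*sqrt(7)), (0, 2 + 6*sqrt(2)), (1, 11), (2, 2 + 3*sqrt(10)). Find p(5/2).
-283/16 - 15*sqrt(7)/16 + 63*sqrt(2)/8 + 105*sqrt(10)/16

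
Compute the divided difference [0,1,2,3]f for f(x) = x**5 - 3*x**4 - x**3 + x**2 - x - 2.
6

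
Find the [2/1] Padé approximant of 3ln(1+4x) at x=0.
4*x*(2*x + 3)/(8*x/3 + 1)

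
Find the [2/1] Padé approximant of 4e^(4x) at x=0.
(32*x**2/3 + 32*x/3 + 4)/(1 - 4*x/3)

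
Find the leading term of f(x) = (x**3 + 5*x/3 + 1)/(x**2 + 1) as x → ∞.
x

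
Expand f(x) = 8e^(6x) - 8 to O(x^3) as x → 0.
48*x + 144*x**2 + O(x**3)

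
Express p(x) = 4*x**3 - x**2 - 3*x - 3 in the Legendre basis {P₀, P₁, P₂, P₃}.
(-10/3)P₀ + (-3/5)P₁ + (-2/3)P₂ + (8/5)P₃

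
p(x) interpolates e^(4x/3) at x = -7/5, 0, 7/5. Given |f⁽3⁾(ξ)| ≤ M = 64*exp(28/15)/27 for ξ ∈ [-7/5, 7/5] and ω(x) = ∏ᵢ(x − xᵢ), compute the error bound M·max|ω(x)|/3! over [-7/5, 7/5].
21952*sqrt(3)*exp(28/15)/91125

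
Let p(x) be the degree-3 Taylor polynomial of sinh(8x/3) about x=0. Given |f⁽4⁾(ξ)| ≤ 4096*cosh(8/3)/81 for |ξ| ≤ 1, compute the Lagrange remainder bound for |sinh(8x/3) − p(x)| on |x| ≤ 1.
512*cosh(8/3)/243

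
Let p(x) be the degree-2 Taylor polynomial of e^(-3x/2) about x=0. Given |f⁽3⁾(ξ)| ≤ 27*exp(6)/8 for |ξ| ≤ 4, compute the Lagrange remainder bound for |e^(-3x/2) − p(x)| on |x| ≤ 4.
36*exp(6)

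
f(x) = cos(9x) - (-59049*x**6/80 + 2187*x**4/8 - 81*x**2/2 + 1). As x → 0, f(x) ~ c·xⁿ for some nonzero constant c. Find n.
8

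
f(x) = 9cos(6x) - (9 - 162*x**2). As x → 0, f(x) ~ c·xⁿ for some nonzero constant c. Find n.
4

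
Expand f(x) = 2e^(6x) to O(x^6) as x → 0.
2 + 12*x + 36*x**2 + 72*x**3 + 108*x**4 + 648*x**5/5 + O(x**6)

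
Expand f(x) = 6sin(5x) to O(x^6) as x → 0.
30*x - 125*x**3 + 625*x**5/4 + O(x**6)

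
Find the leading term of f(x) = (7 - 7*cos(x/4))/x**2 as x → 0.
7/32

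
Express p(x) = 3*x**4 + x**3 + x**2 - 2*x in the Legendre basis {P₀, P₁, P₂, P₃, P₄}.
(14/15)P₀ + (-7/5)P₁ + (50/21)P₂ + (2/5)P₃ + (24/35)P₄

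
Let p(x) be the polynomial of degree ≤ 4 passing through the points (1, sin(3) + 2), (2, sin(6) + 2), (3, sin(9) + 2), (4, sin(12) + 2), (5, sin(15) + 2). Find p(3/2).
35*sin(6)/32 - 35*sin(9)/64 + 7*sin(12)/32 - 5*sin(15)/128 + 35*sin(3)/128 + 2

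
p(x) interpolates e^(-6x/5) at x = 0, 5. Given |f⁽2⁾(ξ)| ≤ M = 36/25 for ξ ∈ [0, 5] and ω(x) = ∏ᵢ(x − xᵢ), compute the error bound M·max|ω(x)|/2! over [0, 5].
9/2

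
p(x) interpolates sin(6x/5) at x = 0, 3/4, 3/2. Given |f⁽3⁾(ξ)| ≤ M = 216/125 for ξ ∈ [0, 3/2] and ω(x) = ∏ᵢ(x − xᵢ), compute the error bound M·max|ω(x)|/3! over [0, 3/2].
27*sqrt(3)/1000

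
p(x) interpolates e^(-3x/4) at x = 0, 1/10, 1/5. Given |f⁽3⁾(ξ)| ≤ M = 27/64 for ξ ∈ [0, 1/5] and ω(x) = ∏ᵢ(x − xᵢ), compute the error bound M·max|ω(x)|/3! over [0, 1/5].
sqrt(3)/64000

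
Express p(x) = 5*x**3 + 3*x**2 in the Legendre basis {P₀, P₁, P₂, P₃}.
P₀ + (3)P₁ + (2)P₂ + (2)P₃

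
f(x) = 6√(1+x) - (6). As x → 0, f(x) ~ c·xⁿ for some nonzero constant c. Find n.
1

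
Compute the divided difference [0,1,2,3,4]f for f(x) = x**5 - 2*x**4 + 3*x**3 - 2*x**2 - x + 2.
8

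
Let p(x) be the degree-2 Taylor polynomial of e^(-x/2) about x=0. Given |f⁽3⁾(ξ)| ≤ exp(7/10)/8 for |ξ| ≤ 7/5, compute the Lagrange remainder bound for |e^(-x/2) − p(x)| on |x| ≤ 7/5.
343*exp(7/10)/6000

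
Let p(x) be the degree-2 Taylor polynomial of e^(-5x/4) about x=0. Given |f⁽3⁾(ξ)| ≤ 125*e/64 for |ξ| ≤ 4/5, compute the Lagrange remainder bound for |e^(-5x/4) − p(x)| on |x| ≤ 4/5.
e/6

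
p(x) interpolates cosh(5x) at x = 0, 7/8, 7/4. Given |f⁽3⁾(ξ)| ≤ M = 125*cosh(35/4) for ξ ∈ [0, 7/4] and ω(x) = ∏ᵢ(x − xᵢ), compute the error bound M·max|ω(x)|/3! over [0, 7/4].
42875*sqrt(3)*cosh(35/4)/13824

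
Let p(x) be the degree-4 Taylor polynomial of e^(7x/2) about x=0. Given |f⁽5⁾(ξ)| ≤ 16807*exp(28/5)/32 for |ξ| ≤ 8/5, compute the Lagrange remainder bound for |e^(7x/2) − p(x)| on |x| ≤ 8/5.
2151296*exp(28/5)/46875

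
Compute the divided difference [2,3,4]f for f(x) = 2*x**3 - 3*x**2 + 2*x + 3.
15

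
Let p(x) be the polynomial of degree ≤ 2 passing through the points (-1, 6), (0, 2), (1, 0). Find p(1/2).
3/4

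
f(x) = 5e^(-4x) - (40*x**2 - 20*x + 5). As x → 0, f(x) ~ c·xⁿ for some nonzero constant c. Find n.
3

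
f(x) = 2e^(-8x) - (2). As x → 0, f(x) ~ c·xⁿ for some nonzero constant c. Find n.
1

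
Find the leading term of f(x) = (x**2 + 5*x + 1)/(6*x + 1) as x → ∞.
x/6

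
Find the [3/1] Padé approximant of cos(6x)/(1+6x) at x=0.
(9*x**3 - 21*x**2 + x/2 + 1)/(13*x/2 + 1)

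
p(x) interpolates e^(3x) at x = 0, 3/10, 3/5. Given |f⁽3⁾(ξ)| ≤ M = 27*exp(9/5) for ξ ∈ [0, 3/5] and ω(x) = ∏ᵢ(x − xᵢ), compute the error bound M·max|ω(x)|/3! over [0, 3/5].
27*sqrt(3)*exp(9/5)/1000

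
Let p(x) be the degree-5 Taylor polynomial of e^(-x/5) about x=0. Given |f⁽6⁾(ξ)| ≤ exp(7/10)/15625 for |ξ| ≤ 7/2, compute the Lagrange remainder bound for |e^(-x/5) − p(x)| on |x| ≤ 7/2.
117649*exp(7/10)/720000000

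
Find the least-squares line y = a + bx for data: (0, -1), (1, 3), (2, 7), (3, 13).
a = -7/5, b = 23/5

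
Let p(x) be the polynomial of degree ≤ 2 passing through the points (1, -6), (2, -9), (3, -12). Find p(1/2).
-9/2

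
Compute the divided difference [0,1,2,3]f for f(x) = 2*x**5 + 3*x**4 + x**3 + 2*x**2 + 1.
69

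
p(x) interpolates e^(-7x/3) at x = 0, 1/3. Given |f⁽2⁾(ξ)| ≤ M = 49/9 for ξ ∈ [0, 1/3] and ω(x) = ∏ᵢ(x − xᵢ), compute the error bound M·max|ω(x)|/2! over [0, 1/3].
49/648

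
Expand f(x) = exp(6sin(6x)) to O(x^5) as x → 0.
1 + 36*x + 648*x**2 + 7560*x**3 + 62208*x**4 + O(x**5)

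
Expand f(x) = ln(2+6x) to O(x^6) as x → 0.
log(2) + 3*x - 9*x**2/2 + 9*x**3 - 81*x**4/4 + 243*x**5/5 + O(x**6)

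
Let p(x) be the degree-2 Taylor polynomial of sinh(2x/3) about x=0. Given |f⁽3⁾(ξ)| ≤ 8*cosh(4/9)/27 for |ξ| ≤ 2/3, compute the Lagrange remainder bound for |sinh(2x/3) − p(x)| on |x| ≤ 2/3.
32*cosh(4/9)/2187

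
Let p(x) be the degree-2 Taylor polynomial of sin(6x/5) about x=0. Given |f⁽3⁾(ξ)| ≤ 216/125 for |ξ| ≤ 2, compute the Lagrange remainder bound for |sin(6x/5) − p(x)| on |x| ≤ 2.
288/125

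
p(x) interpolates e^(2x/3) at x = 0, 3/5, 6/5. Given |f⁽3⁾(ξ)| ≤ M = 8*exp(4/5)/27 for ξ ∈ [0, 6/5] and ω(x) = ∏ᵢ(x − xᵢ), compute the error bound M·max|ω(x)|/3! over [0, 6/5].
8*sqrt(3)*exp(4/5)/3375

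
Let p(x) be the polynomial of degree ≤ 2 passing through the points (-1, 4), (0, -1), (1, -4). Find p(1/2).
-11/4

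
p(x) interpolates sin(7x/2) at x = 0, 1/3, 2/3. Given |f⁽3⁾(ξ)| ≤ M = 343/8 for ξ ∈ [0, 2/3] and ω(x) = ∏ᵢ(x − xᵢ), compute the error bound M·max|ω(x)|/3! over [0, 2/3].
343*sqrt(3)/5832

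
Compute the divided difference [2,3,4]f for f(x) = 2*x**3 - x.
18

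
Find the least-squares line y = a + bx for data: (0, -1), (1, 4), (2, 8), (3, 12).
a = -7/10, b = 43/10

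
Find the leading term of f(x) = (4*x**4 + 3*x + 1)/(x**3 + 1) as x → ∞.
4*x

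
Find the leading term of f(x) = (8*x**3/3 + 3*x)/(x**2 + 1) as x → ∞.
8*x/3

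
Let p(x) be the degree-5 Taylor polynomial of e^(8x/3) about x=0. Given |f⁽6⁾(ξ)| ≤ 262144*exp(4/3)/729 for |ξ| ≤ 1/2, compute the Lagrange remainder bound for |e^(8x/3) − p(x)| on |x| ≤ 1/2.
256*exp(4/3)/32805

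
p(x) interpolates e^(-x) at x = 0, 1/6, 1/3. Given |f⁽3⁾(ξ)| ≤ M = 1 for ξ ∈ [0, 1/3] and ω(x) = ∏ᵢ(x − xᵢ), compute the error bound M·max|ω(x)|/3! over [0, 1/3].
sqrt(3)/5832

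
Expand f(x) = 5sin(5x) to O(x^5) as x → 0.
25*x - 625*x**3/6 + O(x**5)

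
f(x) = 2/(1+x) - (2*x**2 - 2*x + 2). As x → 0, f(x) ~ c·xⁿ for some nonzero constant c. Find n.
3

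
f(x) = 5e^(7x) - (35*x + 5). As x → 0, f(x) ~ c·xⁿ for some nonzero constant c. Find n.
2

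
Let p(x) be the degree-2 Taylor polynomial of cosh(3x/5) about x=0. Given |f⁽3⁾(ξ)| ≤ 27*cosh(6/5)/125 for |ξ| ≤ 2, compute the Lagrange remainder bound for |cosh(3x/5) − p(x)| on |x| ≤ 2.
36*cosh(6/5)/125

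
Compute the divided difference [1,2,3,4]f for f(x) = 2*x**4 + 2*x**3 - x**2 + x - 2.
22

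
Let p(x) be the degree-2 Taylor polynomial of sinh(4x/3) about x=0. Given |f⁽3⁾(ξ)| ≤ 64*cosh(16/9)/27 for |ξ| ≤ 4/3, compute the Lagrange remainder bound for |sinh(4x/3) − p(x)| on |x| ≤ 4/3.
2048*cosh(16/9)/2187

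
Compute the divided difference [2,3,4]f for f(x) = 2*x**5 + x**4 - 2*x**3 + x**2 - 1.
608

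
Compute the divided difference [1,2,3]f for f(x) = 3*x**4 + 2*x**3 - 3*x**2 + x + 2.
84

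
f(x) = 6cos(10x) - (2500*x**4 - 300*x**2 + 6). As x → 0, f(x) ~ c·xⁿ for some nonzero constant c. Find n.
6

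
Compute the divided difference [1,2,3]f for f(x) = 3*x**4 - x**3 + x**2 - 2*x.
70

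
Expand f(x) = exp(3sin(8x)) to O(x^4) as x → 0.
1 + 24*x + 288*x**2 + 2048*x**3 + O(x**4)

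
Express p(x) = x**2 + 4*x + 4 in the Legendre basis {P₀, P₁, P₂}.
(13/3)P₀ + (4)P₁ + (2/3)P₂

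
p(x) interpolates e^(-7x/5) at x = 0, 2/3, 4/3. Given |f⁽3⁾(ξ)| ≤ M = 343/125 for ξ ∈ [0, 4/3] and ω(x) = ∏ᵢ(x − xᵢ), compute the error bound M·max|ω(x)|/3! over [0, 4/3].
2744*sqrt(3)/91125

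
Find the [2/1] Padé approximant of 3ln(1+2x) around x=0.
2*x*(x + 3)/(4*x/3 + 1)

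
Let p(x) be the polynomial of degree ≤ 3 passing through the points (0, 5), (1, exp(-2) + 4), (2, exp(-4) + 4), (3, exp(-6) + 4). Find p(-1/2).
(-35*exp(4) - 5 + 21*exp(2) + 99*exp(6))*exp(-6)/16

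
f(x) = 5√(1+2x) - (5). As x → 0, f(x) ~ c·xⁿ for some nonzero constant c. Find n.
1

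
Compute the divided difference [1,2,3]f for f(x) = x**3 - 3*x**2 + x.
3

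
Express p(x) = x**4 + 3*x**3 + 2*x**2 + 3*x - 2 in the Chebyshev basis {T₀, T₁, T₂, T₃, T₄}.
(-5/8)T₀ + (21/4)T₁ + (3/2)T₂ + (3/4)T₃ + (1/8)T₄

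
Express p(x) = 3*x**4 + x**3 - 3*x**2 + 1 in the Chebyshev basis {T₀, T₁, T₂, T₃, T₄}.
(5/8)T₀ + (3/4)T₁ + (1/4)T₃ + (3/8)T₄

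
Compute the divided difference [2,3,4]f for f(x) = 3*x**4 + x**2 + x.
166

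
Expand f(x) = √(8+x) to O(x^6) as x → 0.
2*sqrt(2) + sqrt(2)*x/8 - sqrt(2)*x**2/256 + sqrt(2)*x**3/4096 - 5*sqrt(2)*x**4/262144 + 7*sqrt(2)*x**5/4194304 + O(x**6)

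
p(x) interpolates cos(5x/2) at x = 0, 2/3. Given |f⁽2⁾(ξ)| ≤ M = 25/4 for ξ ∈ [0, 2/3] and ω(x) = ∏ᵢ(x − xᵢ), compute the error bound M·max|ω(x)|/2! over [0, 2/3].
25/72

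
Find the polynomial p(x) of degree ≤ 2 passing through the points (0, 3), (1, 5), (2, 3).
-2*x**2 + 4*x + 3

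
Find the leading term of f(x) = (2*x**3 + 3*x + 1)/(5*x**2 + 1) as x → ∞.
2*x/5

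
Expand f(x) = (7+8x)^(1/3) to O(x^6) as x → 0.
7**(1/3) + 8*7**(1/3)*x/21 - 64*7**(1/3)*x**2/441 + 2560*7**(1/3)*x**3/27783 - 40960*7**(1/3)*x**4/583443 + 720896*7**(1/3)*x**5/12252303 + O(x**6)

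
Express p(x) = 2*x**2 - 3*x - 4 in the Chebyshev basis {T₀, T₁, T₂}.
(-3)T₀ + (-3)T₁ + T₂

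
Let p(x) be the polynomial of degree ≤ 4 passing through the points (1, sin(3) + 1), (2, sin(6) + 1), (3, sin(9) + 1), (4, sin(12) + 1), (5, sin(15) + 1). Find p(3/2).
35*sin(6)/32 - 35*sin(9)/64 + 7*sin(12)/32 - 5*sin(15)/128 + 35*sin(3)/128 + 1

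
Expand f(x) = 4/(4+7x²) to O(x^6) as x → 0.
1 - 7*x**2/4 + 49*x**4/16 + O(x**6)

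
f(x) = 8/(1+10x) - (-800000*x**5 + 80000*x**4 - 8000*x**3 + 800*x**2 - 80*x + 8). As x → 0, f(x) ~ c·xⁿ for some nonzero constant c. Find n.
6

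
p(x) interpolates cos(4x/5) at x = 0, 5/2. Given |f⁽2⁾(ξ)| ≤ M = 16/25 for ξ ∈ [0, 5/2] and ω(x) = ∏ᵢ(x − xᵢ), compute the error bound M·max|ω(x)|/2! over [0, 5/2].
1/2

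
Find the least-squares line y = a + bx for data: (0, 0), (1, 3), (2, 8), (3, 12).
a = -2/5, b = 41/10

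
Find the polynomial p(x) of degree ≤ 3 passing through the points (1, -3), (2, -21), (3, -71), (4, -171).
-3*x**3 + 2*x**2 - 3*x + 1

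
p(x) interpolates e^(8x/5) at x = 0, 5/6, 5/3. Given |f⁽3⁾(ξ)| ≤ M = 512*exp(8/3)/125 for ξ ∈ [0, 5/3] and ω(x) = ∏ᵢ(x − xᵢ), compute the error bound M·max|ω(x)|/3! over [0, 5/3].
64*sqrt(3)*exp(8/3)/729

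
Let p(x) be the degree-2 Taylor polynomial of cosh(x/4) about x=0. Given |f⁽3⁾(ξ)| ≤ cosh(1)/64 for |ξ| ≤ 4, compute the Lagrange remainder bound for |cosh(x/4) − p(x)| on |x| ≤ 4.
cosh(1)/6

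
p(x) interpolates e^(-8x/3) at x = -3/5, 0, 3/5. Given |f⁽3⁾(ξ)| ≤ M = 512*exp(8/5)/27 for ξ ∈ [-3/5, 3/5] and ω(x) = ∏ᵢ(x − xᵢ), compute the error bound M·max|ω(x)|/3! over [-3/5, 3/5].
512*sqrt(3)*exp(8/5)/3375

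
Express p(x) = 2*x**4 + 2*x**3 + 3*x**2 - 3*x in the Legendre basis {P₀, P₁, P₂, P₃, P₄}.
(7/5)P₀ + (-9/5)P₁ + (22/7)P₂ + (4/5)P₃ + (16/35)P₄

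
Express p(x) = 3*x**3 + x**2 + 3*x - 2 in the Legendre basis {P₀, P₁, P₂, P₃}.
(-5/3)P₀ + (24/5)P₁ + (2/3)P₂ + (6/5)P₃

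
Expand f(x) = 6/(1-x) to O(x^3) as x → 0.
6 + 6*x + 6*x**2 + O(x**3)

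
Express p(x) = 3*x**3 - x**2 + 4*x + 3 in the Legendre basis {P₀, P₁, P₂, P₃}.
(8/3)P₀ + (29/5)P₁ + (-2/3)P₂ + (6/5)P₃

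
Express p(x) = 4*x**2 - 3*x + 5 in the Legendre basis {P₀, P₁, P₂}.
(19/3)P₀ + (-3)P₁ + (8/3)P₂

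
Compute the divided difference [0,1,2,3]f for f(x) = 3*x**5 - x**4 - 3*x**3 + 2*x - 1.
66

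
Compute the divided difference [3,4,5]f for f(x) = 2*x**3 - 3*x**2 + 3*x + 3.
21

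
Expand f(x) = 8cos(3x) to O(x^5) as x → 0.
8 - 36*x**2 + 27*x**4 + O(x**5)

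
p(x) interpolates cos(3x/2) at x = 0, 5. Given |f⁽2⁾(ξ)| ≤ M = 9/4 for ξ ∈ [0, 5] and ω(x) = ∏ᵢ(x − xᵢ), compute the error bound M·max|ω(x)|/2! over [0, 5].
225/32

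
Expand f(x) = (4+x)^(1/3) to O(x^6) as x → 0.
2**(2/3) + 2**(2/3)*x/12 - 2**(2/3)*x**2/144 + 5*2**(2/3)*x**3/5184 - 5*2**(2/3)*x**4/31104 + 11*2**(2/3)*x**5/373248 + O(x**6)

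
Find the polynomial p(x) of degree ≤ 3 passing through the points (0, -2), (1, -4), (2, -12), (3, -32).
-x**3 - x - 2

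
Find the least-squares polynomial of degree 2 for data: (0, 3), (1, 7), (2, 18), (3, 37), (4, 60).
97/35 + (44/35)x + (23/7)x²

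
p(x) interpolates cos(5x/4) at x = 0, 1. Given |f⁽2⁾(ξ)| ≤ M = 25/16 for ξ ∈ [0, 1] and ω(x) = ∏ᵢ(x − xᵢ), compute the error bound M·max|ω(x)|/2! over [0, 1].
25/128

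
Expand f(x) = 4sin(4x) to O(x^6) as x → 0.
16*x - 128*x**3/3 + 512*x**5/15 + O(x**6)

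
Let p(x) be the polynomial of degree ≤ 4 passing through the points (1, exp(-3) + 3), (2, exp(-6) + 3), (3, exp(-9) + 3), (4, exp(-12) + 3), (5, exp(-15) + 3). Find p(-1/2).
(-2772*exp(9) - 1540*exp(3) + 315 + 2970*exp(6) + 1155*exp(12) + 384*exp(15))*exp(-15)/128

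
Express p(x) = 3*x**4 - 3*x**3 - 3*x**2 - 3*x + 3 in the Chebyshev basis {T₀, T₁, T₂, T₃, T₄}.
(21/8)T₀ + (-21/4)T₁ + (-3/4)T₃ + (3/8)T₄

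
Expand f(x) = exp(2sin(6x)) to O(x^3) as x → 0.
1 + 12*x + 72*x**2 + O(x**3)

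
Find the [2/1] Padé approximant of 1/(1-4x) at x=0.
1/(1 - 4*x)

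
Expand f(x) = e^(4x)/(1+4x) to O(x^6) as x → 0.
1 + 8*x**2 - 64*x**3/3 + 96*x**4 - 5632*x**5/15 + O(x**6)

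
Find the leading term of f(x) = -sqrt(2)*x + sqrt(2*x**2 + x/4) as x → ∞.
sqrt(2)/16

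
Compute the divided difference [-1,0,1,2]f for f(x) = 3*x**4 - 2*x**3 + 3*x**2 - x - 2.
4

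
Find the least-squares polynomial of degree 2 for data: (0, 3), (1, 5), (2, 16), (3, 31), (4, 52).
13/5 + (2/5)x + (3)x²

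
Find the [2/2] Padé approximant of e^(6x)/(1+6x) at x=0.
(7*x**2 + 4*x + 1)/(-11*x**2 + 4*x + 1)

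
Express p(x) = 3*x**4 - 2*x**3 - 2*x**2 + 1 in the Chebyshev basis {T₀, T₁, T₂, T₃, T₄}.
(9/8)T₀ + (-3/2)T₁ + (1/2)T₂ + (-1/2)T₃ + (3/8)T₄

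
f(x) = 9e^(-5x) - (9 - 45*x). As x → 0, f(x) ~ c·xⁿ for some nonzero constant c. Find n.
2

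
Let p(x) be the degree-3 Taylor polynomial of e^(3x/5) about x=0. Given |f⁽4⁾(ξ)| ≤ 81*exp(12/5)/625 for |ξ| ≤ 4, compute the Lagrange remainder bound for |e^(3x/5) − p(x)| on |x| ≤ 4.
864*exp(12/5)/625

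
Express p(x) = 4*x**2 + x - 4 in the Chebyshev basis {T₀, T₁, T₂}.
(-2)T₀ + T₁ + (2)T₂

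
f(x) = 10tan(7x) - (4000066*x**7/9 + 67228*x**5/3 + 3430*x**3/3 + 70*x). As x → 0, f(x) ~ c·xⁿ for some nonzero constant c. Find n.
9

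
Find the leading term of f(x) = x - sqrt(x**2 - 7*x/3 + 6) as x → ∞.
7/6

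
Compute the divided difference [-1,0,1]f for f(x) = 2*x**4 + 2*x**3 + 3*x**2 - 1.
5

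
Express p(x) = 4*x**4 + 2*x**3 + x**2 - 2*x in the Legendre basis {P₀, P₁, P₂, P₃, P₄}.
(17/15)P₀ + (-4/5)P₁ + (62/21)P₂ + (4/5)P₃ + (32/35)P₄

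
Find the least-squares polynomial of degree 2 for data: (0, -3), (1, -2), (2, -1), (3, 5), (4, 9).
-106/35 + (-3/70)x + (11/14)x²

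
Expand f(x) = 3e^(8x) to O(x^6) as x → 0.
3 + 24*x + 96*x**2 + 256*x**3 + 512*x**4 + 4096*x**5/5 + O(x**6)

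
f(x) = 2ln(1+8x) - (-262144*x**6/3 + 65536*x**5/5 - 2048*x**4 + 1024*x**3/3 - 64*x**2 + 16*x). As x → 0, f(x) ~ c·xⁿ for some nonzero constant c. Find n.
7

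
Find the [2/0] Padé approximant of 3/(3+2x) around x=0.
4*x**2/9 - 2*x/3 + 1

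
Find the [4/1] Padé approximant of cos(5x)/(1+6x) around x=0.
(625*x**4/24 - 25*x**2/2 + 1)/(6*x + 1)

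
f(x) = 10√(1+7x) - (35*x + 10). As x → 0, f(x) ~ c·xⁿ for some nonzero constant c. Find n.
2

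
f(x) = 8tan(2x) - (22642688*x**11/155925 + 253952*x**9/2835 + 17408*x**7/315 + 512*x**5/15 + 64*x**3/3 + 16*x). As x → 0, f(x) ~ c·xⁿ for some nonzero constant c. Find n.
13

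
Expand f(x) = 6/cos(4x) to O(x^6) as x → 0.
6 + 48*x**2 + 320*x**4 + O(x**6)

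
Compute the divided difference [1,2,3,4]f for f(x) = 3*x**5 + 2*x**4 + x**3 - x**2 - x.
216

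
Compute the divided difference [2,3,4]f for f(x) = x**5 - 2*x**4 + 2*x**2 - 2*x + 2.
177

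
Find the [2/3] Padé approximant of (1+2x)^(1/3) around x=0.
(14*x**2/9 + 8*x/3 + 1)/(-4*x**3/81 + 2*x**2/3 + 2*x + 1)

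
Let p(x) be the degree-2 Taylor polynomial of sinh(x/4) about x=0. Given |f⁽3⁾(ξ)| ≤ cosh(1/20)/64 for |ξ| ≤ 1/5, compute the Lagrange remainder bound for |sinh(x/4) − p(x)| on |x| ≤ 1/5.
cosh(1/20)/48000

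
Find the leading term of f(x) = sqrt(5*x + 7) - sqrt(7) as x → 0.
5*sqrt(7)*x/14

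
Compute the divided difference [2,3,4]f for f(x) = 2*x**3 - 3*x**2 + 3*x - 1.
15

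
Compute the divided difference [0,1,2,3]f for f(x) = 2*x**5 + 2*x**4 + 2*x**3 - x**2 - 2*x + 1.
64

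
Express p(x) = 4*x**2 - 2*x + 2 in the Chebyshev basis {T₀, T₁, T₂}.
(4)T₀ + (-2)T₁ + (2)T₂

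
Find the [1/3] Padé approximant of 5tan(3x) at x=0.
15*x/(1 - 3*x**2)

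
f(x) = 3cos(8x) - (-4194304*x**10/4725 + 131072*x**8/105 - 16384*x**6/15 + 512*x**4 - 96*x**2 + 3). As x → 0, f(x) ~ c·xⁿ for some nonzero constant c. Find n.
12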